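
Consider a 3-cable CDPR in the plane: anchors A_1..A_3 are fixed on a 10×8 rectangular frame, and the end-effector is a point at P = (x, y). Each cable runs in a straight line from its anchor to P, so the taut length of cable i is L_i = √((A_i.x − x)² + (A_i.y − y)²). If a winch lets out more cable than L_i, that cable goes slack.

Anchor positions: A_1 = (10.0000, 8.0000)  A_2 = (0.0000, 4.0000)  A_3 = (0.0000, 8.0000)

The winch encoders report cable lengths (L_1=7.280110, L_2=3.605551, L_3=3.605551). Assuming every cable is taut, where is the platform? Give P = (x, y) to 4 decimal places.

(3.0000, 6.0000)

circle eqns → linear via eq_j − eq_1; set q_j = A_j·A_j − L_j²
q_1 = 100.0000+64.0000−53.0000 = 111.0000
20.0000·x + 8.0000·y = q_1−q_2 = 108.0000
20.0000·x + 0.0000·y = q_1−q_3 = 60.0000
solve first two rows → x=3.0000, y=6.0000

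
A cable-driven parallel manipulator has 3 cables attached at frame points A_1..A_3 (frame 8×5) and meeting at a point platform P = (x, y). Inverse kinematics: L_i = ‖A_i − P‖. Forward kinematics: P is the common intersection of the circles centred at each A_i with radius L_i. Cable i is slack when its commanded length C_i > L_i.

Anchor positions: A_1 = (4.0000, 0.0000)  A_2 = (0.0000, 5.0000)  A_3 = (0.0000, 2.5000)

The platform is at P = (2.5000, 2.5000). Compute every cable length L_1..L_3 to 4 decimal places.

cable 1: Δx=1.5000, Δy=-2.5000; L_1 = √(Δx²+Δy²) = 2.9155
cable 2: Δx=-2.5000, Δy=2.5000; L_2 = √(Δx²+Δy²) = 3.5355
cable 3: Δx=-2.5000, Δy=0.0000; L_3 = √(Δx²+Δy²) = 2.5000

(2.9155, 3.5355, 2.5000)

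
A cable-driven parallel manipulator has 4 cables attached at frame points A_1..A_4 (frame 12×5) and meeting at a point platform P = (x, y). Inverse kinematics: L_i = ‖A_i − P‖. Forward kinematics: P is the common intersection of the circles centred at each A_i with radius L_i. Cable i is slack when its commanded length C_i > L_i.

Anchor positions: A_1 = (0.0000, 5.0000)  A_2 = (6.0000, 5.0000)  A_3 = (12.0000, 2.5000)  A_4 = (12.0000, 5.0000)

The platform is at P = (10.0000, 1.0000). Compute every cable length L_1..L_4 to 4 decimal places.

cable 1: Δx=-10.0000, Δy=4.0000; L_1 = √(Δx²+Δy²) = 10.7703
cable 2: Δx=-4.0000, Δy=4.0000; L_2 = √(Δx²+Δy²) = 5.6569
cable 3: Δx=2.0000, Δy=1.5000; L_3 = √(Δx²+Δy²) = 2.5000
cable 4: Δx=2.0000, Δy=4.0000; L_4 = √(Δx²+Δy²) = 4.4721

(10.7703, 5.6569, 2.5000, 4.4721)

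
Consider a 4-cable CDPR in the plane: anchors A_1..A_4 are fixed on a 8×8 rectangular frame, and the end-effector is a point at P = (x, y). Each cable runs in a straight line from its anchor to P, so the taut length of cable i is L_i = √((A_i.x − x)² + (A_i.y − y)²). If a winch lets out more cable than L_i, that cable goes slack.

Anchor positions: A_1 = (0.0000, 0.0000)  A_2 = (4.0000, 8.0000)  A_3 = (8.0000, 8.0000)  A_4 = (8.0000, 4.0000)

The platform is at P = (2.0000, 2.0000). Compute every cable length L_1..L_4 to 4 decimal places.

(2.8284, 6.3246, 8.4853, 6.3246)

L_1 = √((0.0000−2.0000)² + (0.0000−2.0000)²) = 2.8284
L_2 = √((4.0000−2.0000)² + (8.0000−2.0000)²) = 6.3246
L_3 = √((8.0000−2.0000)² + (8.0000−2.0000)²) = 8.4853
L_4 = √((8.0000−2.0000)² + (4.0000−2.0000)²) = 6.3246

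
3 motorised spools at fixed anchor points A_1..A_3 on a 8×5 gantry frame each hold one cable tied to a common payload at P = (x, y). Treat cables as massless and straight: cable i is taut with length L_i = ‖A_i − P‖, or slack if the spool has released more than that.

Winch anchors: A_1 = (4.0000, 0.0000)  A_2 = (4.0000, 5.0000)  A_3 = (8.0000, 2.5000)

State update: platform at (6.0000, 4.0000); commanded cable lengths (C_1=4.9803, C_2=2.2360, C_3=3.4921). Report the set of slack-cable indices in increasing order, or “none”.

cable 1: √((-2.0000)²+(-4.0000)²)=4.4721, C_1=4.9803: slack
cable 2: √((-2.0000)²+(1.0000)²)=2.2361, C_2=2.2360: taut
cable 3: √((2.0000)²+(-1.5000)²)=2.5000, C_3=3.4921: slack

1, 3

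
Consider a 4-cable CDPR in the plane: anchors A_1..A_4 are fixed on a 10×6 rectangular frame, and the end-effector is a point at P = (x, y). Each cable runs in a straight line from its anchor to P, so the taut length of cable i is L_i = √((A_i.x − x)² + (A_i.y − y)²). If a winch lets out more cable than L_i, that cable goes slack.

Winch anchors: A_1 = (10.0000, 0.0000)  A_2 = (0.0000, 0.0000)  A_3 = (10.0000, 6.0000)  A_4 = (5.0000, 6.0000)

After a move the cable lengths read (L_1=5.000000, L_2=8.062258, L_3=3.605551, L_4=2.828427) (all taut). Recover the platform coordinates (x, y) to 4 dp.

each cable: (A_i−P)·(A_i−P) = L_i²; let q_i = ‖A_i‖²−L_i²
q_1 = 100.0000+0.0000−25.0000 = 75.0000
row 1: 20.0000x + 0.0000y = 140.0000  (q_2=-65.0000)
row 2: 0.0000x − 12.0000y = -48.0000  (q_3=123.0000)
row 3: 10.0000x − 12.0000y = 22.0000  (q_4=53.0000)
Cramer on rows 1–2 → x = 7.0000, y = 4.0000
check cable 4: ‖A_4−P‖² = 8.0000 ≈ L_4² = 8.0000 ✓

(7.0000, 4.0000)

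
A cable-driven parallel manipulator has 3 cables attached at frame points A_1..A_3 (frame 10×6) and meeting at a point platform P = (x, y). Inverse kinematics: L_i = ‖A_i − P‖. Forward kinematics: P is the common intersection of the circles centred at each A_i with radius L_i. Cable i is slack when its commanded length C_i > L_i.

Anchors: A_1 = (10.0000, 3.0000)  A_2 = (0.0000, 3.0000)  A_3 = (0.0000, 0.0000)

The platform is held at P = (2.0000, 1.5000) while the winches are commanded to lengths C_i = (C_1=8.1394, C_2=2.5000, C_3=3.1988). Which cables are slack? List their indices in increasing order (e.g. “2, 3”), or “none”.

cable 1: L_1 = ‖A_1−P‖ = 8.1394;  C_1 = 8.1394 → taut
cable 2: L_2 = ‖A_2−P‖ = 2.5000;  C_2 = 2.5000 → taut
cable 3: L_3 = ‖A_3−P‖ = 2.5000;  C_3 = 3.1988 → slack

3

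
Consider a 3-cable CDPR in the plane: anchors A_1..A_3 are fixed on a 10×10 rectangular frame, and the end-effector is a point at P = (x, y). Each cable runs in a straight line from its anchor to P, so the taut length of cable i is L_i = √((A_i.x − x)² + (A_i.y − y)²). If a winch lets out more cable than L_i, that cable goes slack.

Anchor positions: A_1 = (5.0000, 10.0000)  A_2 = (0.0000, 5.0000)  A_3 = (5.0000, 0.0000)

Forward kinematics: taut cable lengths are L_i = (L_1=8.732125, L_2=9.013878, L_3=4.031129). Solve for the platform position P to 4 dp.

each cable: (A_i−P)·(A_i−P) = L_i²; let k_i = ‖A_i‖²−L_i²
k_1 = 25.0000+100.0000−76.2500 = 48.7500
row 1: 10.0000x + 10.0000y = 105.0000  (k_2=-56.2500)
row 2: 0.0000x + 20.0000y = 40.0000  (k_3=8.7500)
Cramer on rows 1–2 → x = 8.5000, y = 2.0000

(8.5000, 2.0000)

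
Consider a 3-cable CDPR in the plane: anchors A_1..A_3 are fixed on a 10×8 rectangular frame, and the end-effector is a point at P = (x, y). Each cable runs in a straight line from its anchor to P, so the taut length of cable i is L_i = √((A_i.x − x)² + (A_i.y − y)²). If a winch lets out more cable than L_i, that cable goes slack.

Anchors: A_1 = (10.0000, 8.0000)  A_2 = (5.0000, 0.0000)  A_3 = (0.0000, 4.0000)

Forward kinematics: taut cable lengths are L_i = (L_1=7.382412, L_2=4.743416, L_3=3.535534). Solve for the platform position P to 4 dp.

(3.5000, 4.5000)

expand ‖A_i−P‖²=L_i² and subtract eq 1 (q_i ≔ ‖A_i‖²−L_i²)
q_1 = 100.0000+64.0000−54.5000 = 109.5000
eq1−eq2 → [10.0000  16.0000]·P = 107.0000
eq1−eq3 → [20.0000  8.0000]·P = 106.0000
2×2 solve → P = (3.5000, 4.5000)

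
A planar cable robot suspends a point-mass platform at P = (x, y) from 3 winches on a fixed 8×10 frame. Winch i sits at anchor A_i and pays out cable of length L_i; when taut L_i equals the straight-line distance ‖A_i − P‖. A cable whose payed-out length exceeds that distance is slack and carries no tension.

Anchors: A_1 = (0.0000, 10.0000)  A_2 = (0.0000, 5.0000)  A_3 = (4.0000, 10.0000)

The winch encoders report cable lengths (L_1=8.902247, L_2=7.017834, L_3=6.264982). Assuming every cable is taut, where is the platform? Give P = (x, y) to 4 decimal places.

expand ‖A_i−P‖²=L_i² and subtract eq 1 (c_i ≔ ‖A_i‖²−L_i²)
c_1 = 0.0000+100.0000−79.2500 = 20.7500
eq1−eq2 → [0.0000  10.0000]·P = 45.0000
eq1−eq3 → [-8.0000  0.0000]·P = -56.0000
2×2 solve → P = (7.0000, 4.5000)

(7.0000, 4.5000)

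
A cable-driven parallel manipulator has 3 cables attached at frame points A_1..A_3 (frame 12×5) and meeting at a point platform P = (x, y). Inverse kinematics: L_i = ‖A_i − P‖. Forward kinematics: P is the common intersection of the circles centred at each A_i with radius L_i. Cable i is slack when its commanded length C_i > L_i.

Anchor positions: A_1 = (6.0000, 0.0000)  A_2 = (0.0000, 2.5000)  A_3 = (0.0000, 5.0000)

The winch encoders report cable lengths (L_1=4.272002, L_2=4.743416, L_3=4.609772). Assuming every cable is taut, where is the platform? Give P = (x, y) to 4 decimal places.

each cable: (A_i−P)·(A_i−P) = L_i²; let c_i = ‖A_i‖²−L_i²
c_1 = 36.0000+0.0000−18.2500 = 17.7500
row 1: 12.0000x − 5.0000y = 34.0000  (c_2=-16.2500)
row 2: 12.0000x − 10.0000y = 14.0000  (c_3=3.7500)
Cramer on rows 1–2 → x = 4.5000, y = 4.0000

(4.5000, 4.0000)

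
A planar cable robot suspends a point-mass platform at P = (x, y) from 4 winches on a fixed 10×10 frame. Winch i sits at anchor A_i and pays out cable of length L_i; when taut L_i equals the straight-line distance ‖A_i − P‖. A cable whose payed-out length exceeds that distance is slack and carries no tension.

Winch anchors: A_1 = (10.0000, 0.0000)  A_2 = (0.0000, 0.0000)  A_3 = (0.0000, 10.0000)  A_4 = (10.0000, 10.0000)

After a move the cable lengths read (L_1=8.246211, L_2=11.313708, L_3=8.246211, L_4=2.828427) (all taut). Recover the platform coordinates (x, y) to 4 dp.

(8.0000, 8.0000)

circle eqns → linear via eq_j − eq_1; set c_j = A_j·A_j − L_j²
c_1 = 100.0000+0.0000−68.0000 = 32.0000
20.0000·x + 0.0000·y = c_1−c_2 = 160.0000
20.0000·x − 20.0000·y = c_1−c_3 = 0.0000
0.0000·x − 20.0000·y = c_1−c_4 = -160.0000
solve first two rows → x=8.0000, y=8.0000
check cable 4: ‖A_4−P‖² = 8.0000 ≈ L_4² = 8.0000 ✓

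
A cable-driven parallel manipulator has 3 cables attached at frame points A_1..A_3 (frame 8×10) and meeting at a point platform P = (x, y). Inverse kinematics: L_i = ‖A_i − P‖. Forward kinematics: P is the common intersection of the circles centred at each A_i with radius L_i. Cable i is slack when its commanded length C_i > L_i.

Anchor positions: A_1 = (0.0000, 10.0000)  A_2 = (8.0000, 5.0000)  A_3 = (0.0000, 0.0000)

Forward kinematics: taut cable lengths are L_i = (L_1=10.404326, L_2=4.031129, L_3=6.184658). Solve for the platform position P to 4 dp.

(6.0000, 1.5000)

expand ‖A_i−P‖²=L_i² and subtract eq 1 (c_i ≔ ‖A_i‖²−L_i²)
c_1 = 0.0000+100.0000−108.2500 = -8.2500
eq1−eq2 → [-16.0000  10.0000]·P = -81.0000
eq1−eq3 → [0.0000  20.0000]·P = 30.0000
2×2 solve → P = (6.0000, 1.5000)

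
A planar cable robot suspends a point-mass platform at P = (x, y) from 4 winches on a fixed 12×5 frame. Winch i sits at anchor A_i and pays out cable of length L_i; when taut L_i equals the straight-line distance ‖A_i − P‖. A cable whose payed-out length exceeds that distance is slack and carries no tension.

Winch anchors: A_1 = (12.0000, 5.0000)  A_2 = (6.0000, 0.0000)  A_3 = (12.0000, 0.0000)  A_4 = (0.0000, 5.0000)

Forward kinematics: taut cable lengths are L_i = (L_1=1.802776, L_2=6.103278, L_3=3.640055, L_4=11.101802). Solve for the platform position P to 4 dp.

(11.0000, 3.5000)

circle eqns → linear via eq_j − eq_1; set c_j = A_j·A_j − L_j²
c_1 = 144.0000+25.0000−3.2500 = 165.7500
12.0000·x + 10.0000·y = c_1−c_2 = 167.0000
0.0000·x + 10.0000·y = c_1−c_3 = 35.0000
24.0000·x + 0.0000·y = c_1−c_4 = 264.0000
solve first two rows → x=11.0000, y=3.5000
check cable 4: ‖A_4−P‖² = 123.2500 ≈ L_4² = 123.2500 ✓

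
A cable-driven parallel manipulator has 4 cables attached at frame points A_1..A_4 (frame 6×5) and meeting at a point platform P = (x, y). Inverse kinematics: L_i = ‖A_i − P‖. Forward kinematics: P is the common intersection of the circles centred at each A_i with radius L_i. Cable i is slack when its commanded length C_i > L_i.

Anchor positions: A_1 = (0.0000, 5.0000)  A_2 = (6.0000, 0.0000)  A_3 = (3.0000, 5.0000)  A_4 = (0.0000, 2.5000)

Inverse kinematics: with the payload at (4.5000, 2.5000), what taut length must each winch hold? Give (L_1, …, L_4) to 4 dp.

(5.1478, 2.9155, 2.9155, 4.5000)

cable 1: Δx=-4.5000, Δy=2.5000; L_1 = √(Δx²+Δy²) = 5.1478
cable 2: Δx=1.5000, Δy=-2.5000; L_2 = √(Δx²+Δy²) = 2.9155
cable 3: Δx=-1.5000, Δy=2.5000; L_3 = √(Δx²+Δy²) = 2.9155
cable 4: Δx=-4.5000, Δy=0.0000; L_4 = √(Δx²+Δy²) = 4.5000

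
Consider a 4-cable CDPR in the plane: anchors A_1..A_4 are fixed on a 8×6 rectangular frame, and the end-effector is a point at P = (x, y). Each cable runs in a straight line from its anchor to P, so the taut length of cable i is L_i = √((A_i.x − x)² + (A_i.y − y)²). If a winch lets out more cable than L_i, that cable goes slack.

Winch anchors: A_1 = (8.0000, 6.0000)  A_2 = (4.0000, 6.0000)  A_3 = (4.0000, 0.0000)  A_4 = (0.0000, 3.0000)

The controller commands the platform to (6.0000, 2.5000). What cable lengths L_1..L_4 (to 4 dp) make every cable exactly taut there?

cable 1: Δx=2.0000, Δy=3.5000; L_1 = √(Δx²+Δy²) = 4.0311
cable 2: Δx=-2.0000, Δy=3.5000; L_2 = √(Δx²+Δy²) = 4.0311
cable 3: Δx=-2.0000, Δy=-2.5000; L_3 = √(Δx²+Δy²) = 3.2016
cable 4: Δx=-6.0000, Δy=0.5000; L_4 = √(Δx²+Δy²) = 6.0208

(4.0311, 4.0311, 3.2016, 6.0208)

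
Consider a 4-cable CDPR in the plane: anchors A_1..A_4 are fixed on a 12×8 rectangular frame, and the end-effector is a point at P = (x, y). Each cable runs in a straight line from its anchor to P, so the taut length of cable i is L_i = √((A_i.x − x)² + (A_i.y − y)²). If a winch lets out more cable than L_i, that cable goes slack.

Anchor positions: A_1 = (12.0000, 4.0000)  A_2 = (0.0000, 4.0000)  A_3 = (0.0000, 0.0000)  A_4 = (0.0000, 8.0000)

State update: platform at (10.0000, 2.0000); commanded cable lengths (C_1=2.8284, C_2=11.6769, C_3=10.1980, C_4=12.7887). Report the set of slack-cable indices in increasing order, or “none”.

cable 1: L_1 = ‖A_1−P‖ = 2.8284;  C_1 = 2.8284 → taut
cable 2: L_2 = ‖A_2−P‖ = 10.1980;  C_2 = 11.6769 → slack
cable 3: L_3 = ‖A_3−P‖ = 10.1980;  C_3 = 10.1980 → taut
cable 4: L_4 = ‖A_4−P‖ = 11.6619;  C_4 = 12.7887 → slack

2, 4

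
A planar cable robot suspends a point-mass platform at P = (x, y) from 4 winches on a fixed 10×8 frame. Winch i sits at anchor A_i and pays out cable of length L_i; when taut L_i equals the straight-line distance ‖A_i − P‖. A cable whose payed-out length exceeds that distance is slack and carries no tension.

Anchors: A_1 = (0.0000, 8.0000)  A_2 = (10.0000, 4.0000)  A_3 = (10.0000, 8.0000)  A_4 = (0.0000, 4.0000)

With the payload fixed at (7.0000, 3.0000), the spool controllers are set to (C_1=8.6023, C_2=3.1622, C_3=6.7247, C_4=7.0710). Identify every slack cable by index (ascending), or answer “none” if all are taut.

3

i=1: geometric 8.6023 vs commanded 8.6023 ⇒ taut
i=2: geometric 3.1623 vs commanded 3.1622 ⇒ taut
i=3: geometric 5.8310 vs commanded 6.7247 ⇒ slack
i=4: geometric 7.0711 vs commanded 7.0710 ⇒ taut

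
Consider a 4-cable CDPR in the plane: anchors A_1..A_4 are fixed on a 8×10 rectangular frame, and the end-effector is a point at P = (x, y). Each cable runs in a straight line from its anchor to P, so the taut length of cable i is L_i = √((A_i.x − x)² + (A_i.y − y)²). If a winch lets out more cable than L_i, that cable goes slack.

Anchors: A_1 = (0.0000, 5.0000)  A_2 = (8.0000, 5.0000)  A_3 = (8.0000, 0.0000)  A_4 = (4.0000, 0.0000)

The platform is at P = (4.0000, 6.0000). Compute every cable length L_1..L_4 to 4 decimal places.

L_1 = √((0.0000−4.0000)² + (5.0000−6.0000)²) = 4.1231
L_2 = √((8.0000−4.0000)² + (5.0000−6.0000)²) = 4.1231
L_3 = √((8.0000−4.0000)² + (0.0000−6.0000)²) = 7.2111
L_4 = √((4.0000−4.0000)² + (0.0000−6.0000)²) = 6.0000

(4.1231, 4.1231, 7.2111, 6.0000)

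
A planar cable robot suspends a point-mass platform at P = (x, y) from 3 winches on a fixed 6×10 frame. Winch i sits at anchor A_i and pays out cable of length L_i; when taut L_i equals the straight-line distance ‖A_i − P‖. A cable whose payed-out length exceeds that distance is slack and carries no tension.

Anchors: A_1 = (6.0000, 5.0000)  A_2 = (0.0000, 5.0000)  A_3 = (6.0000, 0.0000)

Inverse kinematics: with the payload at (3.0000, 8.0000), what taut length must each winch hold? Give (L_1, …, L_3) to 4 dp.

cable 1: Δx=3.0000, Δy=-3.0000; L_1 = √(Δx²+Δy²) = 4.2426
cable 2: Δx=-3.0000, Δy=-3.0000; L_2 = √(Δx²+Δy²) = 4.2426
cable 3: Δx=3.0000, Δy=-8.0000; L_3 = √(Δx²+Δy²) = 8.5440

(4.2426, 4.2426, 8.5440)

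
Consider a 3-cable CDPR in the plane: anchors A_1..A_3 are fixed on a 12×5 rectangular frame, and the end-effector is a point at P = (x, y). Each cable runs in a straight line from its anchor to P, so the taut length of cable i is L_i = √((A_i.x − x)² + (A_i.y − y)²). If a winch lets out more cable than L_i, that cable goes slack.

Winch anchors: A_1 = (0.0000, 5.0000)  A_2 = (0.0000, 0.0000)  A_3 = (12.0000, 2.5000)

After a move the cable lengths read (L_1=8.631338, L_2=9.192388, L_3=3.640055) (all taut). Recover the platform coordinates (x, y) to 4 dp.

circle eqns → linear via eq_j − eq_1; set k_j = A_j·A_j − L_j²
k_1 = 0.0000+25.0000−74.5000 = -49.5000
0.0000·x + 10.0000·y = k_1−k_2 = 35.0000
-24.0000·x + 5.0000·y = k_1−k_3 = -186.5000
solve first two rows → x=8.5000, y=3.5000

(8.5000, 3.5000)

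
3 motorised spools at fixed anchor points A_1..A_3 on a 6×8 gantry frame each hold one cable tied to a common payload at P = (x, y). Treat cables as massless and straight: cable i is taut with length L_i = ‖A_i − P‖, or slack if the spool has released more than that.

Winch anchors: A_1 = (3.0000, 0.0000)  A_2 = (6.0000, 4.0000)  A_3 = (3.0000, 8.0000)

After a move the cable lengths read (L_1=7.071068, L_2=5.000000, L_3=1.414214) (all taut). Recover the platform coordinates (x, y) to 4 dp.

each cable: (A_i−P)·(A_i−P) = L_i²; let q_i = ‖A_i‖²−L_i²
q_1 = 9.0000+0.0000−50.0000 = -41.0000
row 1: -6.0000x − 8.0000y = -68.0000  (q_2=27.0000)
row 2: 0.0000x − 16.0000y = -112.0000  (q_3=71.0000)
Cramer on rows 1–2 → x = 2.0000, y = 7.0000

(2.0000, 7.0000)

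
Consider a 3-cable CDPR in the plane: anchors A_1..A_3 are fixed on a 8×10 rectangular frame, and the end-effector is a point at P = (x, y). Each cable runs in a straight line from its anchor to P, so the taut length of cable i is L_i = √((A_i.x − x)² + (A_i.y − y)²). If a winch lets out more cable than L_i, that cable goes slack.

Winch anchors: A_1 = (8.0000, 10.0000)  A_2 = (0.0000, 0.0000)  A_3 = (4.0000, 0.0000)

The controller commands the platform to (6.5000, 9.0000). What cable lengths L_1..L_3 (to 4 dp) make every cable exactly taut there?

(1.8028, 11.1018, 9.3408)

cable 1: Δx=1.5000, Δy=1.0000; L_1 = √(Δx²+Δy²) = 1.8028
cable 2: Δx=-6.5000, Δy=-9.0000; L_2 = √(Δx²+Δy²) = 11.1018
cable 3: Δx=-2.5000, Δy=-9.0000; L_3 = √(Δx²+Δy²) = 9.3408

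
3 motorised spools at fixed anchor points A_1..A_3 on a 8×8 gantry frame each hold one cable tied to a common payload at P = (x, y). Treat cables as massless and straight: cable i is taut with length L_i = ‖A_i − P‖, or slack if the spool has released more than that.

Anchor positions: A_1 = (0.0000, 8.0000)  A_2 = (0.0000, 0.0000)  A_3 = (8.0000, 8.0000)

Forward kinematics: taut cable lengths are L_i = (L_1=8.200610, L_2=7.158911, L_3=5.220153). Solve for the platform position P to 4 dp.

circle eqns → linear via eq_j − eq_1; set c_j = A_j·A_j − L_j²
c_1 = 0.0000+64.0000−67.2500 = -3.2500
0.0000·x + 16.0000·y = c_1−c_2 = 48.0000
-16.0000·x + 0.0000·y = c_1−c_3 = -104.0000
solve first two rows → x=6.5000, y=3.0000

(6.5000, 3.0000)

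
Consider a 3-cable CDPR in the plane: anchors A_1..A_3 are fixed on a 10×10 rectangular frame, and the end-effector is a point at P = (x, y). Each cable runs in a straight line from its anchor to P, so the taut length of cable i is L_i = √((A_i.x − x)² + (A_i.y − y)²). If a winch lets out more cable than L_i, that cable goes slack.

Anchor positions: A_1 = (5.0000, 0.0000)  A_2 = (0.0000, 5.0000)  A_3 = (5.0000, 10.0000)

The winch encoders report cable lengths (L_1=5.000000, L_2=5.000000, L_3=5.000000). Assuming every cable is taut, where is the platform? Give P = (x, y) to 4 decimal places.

expand ‖A_i−P‖²=L_i² and subtract eq 1 (k_i ≔ ‖A_i‖²−L_i²)
k_1 = 25.0000+0.0000−25.0000 = 0.0000
eq1−eq2 → [10.0000  -10.0000]·P = 0.0000
eq1−eq3 → [0.0000  -20.0000]·P = -100.0000
2×2 solve → P = (5.0000, 5.0000)

(5.0000, 5.0000)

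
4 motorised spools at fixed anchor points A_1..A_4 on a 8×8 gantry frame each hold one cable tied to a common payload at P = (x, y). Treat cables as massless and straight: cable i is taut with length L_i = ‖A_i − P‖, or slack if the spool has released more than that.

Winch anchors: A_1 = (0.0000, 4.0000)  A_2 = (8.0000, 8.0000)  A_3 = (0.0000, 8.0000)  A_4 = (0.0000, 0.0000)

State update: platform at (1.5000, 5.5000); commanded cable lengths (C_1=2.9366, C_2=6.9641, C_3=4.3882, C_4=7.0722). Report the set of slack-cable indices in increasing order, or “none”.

i=1: geometric 2.1213 vs commanded 2.9366 ⇒ slack
i=2: geometric 6.9642 vs commanded 6.9641 ⇒ taut
i=3: geometric 2.9155 vs commanded 4.3882 ⇒ slack
i=4: geometric 5.7009 vs commanded 7.0722 ⇒ slack

1, 3, 4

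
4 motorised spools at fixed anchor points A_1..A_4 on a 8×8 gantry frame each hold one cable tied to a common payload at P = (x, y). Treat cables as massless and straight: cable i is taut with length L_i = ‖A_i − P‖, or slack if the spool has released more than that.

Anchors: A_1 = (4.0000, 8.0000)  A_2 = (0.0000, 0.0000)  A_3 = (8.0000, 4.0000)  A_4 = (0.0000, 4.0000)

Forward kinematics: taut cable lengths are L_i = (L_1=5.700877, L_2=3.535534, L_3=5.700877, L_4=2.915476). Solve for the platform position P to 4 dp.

circle eqns → linear via eq_j − eq_1; set q_j = A_j·A_j − L_j²
q_1 = 16.0000+64.0000−32.5000 = 47.5000
8.0000·x + 16.0000·y = q_1−q_2 = 60.0000
-8.0000·x + 8.0000·y = q_1−q_3 = 0.0000
8.0000·x + 8.0000·y = q_1−q_4 = 40.0000
solve first two rows → x=2.5000, y=2.5000
check cable 4: ‖A_4−P‖² = 8.5000 ≈ L_4² = 8.5000 ✓

(2.5000, 2.5000)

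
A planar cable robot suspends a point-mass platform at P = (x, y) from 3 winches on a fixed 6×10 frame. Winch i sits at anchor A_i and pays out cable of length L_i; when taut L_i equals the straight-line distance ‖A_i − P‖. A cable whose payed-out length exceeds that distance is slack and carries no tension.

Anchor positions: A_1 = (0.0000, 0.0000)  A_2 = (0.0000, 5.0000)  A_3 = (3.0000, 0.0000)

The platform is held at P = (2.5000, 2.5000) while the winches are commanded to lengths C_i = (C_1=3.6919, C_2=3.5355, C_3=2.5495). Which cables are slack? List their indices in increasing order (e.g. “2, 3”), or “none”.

cable 1: L_1 = ‖A_1−P‖ = 3.5355;  C_1 = 3.6919 → slack
cable 2: L_2 = ‖A_2−P‖ = 3.5355;  C_2 = 3.5355 → taut
cable 3: L_3 = ‖A_3−P‖ = 2.5495;  C_3 = 2.5495 → taut

1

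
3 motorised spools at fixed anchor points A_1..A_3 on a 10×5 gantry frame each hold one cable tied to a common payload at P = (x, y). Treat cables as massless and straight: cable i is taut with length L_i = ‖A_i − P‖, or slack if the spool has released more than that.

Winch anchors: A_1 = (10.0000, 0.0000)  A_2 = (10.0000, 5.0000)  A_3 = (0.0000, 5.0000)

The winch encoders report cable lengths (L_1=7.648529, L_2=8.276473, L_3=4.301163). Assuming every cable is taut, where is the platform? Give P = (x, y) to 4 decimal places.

(2.5000, 1.5000)

expand ‖A_i−P‖²=L_i² and subtract eq 1 (c_i ≔ ‖A_i‖²−L_i²)
c_1 = 100.0000+0.0000−58.5000 = 41.5000
eq1−eq2 → [0.0000  -10.0000]·P = -15.0000
eq1−eq3 → [20.0000  -10.0000]·P = 35.0000
2×2 solve → P = (2.5000, 1.5000)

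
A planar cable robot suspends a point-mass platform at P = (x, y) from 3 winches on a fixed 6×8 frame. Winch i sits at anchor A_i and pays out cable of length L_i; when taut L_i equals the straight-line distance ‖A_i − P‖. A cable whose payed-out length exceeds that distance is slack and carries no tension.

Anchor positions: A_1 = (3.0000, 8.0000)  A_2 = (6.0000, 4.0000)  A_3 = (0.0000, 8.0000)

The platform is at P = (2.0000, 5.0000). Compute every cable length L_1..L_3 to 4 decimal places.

L_1 = √((3.0000−2.0000)² + (8.0000−5.0000)²) = 3.1623
L_2 = √((6.0000−2.0000)² + (4.0000−5.0000)²) = 4.1231
L_3 = √((0.0000−2.0000)² + (8.0000−5.0000)²) = 3.6056

(3.1623, 4.1231, 3.6056)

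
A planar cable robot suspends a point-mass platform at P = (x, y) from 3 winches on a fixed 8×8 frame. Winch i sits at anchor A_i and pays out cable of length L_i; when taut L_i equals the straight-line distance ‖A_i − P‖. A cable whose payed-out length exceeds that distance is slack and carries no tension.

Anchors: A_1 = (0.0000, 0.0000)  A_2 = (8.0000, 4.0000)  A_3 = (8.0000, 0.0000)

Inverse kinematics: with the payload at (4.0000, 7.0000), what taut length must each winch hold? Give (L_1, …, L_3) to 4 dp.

(8.0623, 5.0000, 8.0623)

L_1: Δ = A_1−P = (-4.0000, -7.0000) → ‖Δ‖ = √65.0000 = 8.0623
L_2: Δ = A_2−P = (4.0000, -3.0000) → ‖Δ‖ = √25.0000 = 5.0000
L_3: Δ = A_3−P = (4.0000, -7.0000) → ‖Δ‖ = √65.0000 = 8.0623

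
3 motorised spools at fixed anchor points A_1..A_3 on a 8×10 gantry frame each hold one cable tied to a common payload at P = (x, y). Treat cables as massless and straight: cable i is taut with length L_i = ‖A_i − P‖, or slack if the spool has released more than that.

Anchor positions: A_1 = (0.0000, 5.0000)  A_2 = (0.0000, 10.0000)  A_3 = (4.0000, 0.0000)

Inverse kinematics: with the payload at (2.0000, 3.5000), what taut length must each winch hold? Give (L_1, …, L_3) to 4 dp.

cable 1: Δx=-2.0000, Δy=1.5000; L_1 = √(Δx²+Δy²) = 2.5000
cable 2: Δx=-2.0000, Δy=6.5000; L_2 = √(Δx²+Δy²) = 6.8007
cable 3: Δx=2.0000, Δy=-3.5000; L_3 = √(Δx²+Δy²) = 4.0311

(2.5000, 6.8007, 4.0311)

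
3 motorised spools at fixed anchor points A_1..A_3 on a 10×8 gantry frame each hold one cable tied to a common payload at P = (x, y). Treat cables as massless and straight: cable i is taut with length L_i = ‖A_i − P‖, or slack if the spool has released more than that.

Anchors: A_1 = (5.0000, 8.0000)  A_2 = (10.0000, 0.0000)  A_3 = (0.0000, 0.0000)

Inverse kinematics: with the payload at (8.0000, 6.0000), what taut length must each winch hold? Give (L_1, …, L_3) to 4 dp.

(3.6056, 6.3246, 10.0000)

L_1 = √((5.0000−8.0000)² + (8.0000−6.0000)²) = 3.6056
L_2 = √((10.0000−8.0000)² + (0.0000−6.0000)²) = 6.3246
L_3 = √((0.0000−8.0000)² + (0.0000−6.0000)²) = 10.0000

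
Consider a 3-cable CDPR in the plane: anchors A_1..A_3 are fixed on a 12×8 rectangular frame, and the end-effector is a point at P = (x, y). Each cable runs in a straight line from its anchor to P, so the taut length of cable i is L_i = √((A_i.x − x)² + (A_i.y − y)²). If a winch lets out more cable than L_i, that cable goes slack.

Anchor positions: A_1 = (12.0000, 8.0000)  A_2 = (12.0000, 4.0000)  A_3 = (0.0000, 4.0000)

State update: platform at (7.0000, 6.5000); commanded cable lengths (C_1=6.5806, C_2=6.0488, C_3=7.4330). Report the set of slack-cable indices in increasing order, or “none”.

cable 1: √((5.0000)²+(1.5000)²)=5.2202, C_1=6.5806: slack
cable 2: √((5.0000)²+(-2.5000)²)=5.5902, C_2=6.0488: slack
cable 3: √((-7.0000)²+(-2.5000)²)=7.4330, C_3=7.4330: taut

1, 2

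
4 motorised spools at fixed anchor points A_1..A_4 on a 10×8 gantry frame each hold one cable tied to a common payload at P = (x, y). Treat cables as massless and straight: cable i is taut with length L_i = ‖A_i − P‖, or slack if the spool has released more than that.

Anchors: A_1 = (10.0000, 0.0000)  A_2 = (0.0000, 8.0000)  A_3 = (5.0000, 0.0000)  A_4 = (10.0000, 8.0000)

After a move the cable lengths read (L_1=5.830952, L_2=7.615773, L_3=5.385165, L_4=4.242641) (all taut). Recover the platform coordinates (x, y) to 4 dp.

(7.0000, 5.0000)

circle eqns → linear via eq_j − eq_1; set q_j = A_j·A_j − L_j²
q_1 = 100.0000+0.0000−34.0000 = 66.0000
20.0000·x − 16.0000·y = q_1−q_2 = 60.0000
10.0000·x + 0.0000·y = q_1−q_3 = 70.0000
0.0000·x − 16.0000·y = q_1−q_4 = -80.0000
solve first two rows → x=7.0000, y=5.0000
check cable 4: ‖A_4−P‖² = 18.0000 ≈ L_4² = 18.0000 ✓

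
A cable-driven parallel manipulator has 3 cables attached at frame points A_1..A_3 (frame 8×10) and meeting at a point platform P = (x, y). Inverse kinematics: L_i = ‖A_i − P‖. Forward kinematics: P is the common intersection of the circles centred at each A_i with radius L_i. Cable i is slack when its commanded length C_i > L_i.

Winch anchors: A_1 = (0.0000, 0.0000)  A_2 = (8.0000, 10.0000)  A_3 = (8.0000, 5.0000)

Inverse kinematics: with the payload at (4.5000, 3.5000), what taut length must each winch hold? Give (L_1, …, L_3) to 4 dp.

(5.7009, 7.3824, 3.8079)

L_1: Δ = A_1−P = (-4.5000, -3.5000) → ‖Δ‖ = √32.5000 = 5.7009
L_2: Δ = A_2−P = (3.5000, 6.5000) → ‖Δ‖ = √54.5000 = 7.3824
L_3: Δ = A_3−P = (3.5000, 1.5000) → ‖Δ‖ = √14.5000 = 3.8079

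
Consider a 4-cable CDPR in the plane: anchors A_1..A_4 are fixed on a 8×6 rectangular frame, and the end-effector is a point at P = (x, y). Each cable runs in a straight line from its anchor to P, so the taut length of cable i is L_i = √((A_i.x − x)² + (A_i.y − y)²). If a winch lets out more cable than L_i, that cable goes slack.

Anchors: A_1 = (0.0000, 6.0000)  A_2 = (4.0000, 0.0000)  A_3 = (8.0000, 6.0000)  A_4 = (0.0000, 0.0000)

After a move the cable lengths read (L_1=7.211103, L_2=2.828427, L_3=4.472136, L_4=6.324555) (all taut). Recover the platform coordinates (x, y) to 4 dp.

circle eqns → linear via eq_j − eq_1; set k_j = A_j·A_j − L_j²
k_1 = 0.0000+36.0000−52.0000 = -16.0000
-8.0000·x + 12.0000·y = k_1−k_2 = -24.0000
-16.0000·x + 0.0000·y = k_1−k_3 = -96.0000
0.0000·x + 12.0000·y = k_1−k_4 = 24.0000
solve first two rows → x=6.0000, y=2.0000
check cable 4: ‖A_4−P‖² = 40.0000 ≈ L_4² = 40.0000 ✓

(6.0000, 2.0000)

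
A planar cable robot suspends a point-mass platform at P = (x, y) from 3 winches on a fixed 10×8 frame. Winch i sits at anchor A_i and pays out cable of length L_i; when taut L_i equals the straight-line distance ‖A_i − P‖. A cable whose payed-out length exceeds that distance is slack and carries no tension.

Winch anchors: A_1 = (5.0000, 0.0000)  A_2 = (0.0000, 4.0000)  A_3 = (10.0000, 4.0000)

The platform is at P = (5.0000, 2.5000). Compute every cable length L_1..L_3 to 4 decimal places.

(2.5000, 5.2202, 5.2202)

L_1 = √((5.0000−5.0000)² + (0.0000−2.5000)²) = 2.5000
L_2 = √((0.0000−5.0000)² + (4.0000−2.5000)²) = 5.2202
L_3 = √((10.0000−5.0000)² + (4.0000−2.5000)²) = 5.2202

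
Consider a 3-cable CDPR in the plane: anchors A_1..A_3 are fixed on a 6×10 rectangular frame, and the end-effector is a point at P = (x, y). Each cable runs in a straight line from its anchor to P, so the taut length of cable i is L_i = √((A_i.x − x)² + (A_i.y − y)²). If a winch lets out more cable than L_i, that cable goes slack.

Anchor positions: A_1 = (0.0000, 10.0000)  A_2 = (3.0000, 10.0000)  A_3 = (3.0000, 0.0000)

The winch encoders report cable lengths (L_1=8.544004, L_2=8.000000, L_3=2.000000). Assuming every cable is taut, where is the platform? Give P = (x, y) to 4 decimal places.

expand ‖A_i−P‖²=L_i² and subtract eq 1 (k_i ≔ ‖A_i‖²−L_i²)
k_1 = 0.0000+100.0000−73.0000 = 27.0000
eq1−eq2 → [-6.0000  0.0000]·P = -18.0000
eq1−eq3 → [-6.0000  20.0000]·P = 22.0000
2×2 solve → P = (3.0000, 2.0000)

(3.0000, 2.0000)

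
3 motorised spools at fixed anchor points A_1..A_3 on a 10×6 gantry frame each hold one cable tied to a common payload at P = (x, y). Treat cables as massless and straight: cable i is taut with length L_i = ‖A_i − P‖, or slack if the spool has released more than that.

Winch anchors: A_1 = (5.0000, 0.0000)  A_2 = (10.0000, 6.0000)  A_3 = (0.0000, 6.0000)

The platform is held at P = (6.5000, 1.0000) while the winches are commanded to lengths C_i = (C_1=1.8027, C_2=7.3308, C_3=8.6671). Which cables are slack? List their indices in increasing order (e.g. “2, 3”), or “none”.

2, 3

cable 1: √((-1.5000)²+(-1.0000)²)=1.8028, C_1=1.8027: taut
cable 2: √((3.5000)²+(5.0000)²)=6.1033, C_2=7.3308: slack
cable 3: √((-6.5000)²+(5.0000)²)=8.2006, C_3=8.6671: slack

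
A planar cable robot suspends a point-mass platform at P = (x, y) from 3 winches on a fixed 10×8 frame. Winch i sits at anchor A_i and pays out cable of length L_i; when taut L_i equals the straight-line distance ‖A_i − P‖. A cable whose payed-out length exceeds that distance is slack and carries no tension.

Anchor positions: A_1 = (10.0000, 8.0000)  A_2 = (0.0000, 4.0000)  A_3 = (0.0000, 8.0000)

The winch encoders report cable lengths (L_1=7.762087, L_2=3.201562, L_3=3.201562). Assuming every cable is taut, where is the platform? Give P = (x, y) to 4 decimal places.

(2.5000, 6.0000)

circle eqns → linear via eq_j − eq_1; set q_j = A_j·A_j − L_j²
q_1 = 100.0000+64.0000−60.2500 = 103.7500
20.0000·x + 8.0000·y = q_1−q_2 = 98.0000
20.0000·x + 0.0000·y = q_1−q_3 = 50.0000
solve first two rows → x=2.5000, y=6.0000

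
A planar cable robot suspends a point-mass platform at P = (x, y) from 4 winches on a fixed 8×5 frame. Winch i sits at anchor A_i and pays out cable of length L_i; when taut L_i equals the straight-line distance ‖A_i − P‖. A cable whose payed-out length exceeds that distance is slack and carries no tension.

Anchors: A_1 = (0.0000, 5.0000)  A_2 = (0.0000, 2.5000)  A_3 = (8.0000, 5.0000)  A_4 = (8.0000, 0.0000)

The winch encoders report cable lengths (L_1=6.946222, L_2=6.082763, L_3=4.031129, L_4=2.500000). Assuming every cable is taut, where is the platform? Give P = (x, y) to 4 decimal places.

(6.0000, 1.5000)

each cable: (A_i−P)·(A_i−P) = L_i²; let q_i = ‖A_i‖²−L_i²
q_1 = 0.0000+25.0000−48.2500 = -23.2500
row 1: 0.0000x + 5.0000y = 7.5000  (q_2=-30.7500)
row 2: -16.0000x + 0.0000y = -96.0000  (q_3=72.7500)
row 3: -16.0000x + 10.0000y = -81.0000  (q_4=57.7500)
Cramer on rows 1–2 → x = 6.0000, y = 1.5000
check cable 4: ‖A_4−P‖² = 6.2500 ≈ L_4² = 6.2500 ✓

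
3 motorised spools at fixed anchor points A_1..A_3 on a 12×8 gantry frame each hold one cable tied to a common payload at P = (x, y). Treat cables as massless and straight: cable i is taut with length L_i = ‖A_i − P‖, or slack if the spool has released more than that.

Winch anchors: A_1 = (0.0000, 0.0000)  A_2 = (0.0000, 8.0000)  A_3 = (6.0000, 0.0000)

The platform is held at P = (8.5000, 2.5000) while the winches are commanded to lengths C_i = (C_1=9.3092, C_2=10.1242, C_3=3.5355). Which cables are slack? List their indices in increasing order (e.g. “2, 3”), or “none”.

1

cable 1: L_1 = ‖A_1−P‖ = 8.8600;  C_1 = 9.3092 → slack
cable 2: L_2 = ‖A_2−P‖ = 10.1242;  C_2 = 10.1242 → taut
cable 3: L_3 = ‖A_3−P‖ = 3.5355;  C_3 = 3.5355 → taut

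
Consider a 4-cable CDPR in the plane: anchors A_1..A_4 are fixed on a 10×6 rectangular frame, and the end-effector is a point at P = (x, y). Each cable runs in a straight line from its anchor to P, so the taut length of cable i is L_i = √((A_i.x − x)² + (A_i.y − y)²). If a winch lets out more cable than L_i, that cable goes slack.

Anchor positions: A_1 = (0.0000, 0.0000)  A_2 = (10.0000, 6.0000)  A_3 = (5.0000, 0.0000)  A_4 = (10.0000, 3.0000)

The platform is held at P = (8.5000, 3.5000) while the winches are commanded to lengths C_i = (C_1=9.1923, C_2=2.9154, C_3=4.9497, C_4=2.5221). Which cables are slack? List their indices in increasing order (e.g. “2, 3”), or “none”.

cable 1: √((-8.5000)²+(-3.5000)²)=9.1924, C_1=9.1923: taut
cable 2: √((1.5000)²+(2.5000)²)=2.9155, C_2=2.9154: taut
cable 3: √((-3.5000)²+(-3.5000)²)=4.9497, C_3=4.9497: taut
cable 4: √((1.5000)²+(-0.5000)²)=1.5811, C_4=2.5221: slack

4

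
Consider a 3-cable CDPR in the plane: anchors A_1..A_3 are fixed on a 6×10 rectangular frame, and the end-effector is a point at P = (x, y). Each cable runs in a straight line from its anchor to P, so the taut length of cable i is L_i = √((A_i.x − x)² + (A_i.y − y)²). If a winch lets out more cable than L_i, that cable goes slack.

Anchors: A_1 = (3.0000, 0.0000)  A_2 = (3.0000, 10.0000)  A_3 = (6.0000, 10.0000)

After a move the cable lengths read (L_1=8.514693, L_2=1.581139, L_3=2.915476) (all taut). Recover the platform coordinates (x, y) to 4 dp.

circle eqns → linear via eq_j − eq_1; set q_j = A_j·A_j − L_j²
q_1 = 9.0000+0.0000−72.5000 = -63.5000
0.0000·x − 20.0000·y = q_1−q_2 = -170.0000
-6.0000·x − 20.0000·y = q_1−q_3 = -191.0000
solve first two rows → x=3.5000, y=8.5000

(3.5000, 8.5000)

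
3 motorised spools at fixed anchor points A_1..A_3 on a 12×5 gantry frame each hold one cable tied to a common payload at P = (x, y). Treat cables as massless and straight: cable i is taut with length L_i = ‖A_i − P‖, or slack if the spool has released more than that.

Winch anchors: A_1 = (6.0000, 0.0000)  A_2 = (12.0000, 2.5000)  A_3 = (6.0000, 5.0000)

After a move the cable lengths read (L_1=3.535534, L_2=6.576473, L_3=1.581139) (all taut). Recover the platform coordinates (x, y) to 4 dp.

(5.5000, 3.5000)

each cable: (A_i−P)·(A_i−P) = L_i²; let c_i = ‖A_i‖²−L_i²
c_1 = 36.0000+0.0000−12.5000 = 23.5000
row 1: -12.0000x − 5.0000y = -83.5000  (c_2=107.0000)
row 2: 0.0000x − 10.0000y = -35.0000  (c_3=58.5000)
Cramer on rows 1–2 → x = 5.5000, y = 3.5000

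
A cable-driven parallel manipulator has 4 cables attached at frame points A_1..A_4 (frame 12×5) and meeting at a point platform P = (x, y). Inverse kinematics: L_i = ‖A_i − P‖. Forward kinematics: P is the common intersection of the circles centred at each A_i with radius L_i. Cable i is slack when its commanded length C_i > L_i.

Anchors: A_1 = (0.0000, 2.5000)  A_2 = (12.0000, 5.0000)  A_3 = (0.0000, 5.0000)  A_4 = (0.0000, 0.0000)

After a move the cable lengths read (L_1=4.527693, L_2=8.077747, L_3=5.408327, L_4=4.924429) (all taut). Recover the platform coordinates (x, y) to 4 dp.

(4.5000, 2.0000)

circle eqns → linear via eq_j − eq_1; set k_j = A_j·A_j − L_j²
k_1 = 0.0000+6.2500−20.5000 = -14.2500
-24.0000·x − 5.0000·y = k_1−k_2 = -118.0000
0.0000·x − 5.0000·y = k_1−k_3 = -10.0000
0.0000·x + 5.0000·y = k_1−k_4 = 10.0000
solve first two rows → x=4.5000, y=2.0000
check cable 4: ‖A_4−P‖² = 24.2500 ≈ L_4² = 24.2500 ✓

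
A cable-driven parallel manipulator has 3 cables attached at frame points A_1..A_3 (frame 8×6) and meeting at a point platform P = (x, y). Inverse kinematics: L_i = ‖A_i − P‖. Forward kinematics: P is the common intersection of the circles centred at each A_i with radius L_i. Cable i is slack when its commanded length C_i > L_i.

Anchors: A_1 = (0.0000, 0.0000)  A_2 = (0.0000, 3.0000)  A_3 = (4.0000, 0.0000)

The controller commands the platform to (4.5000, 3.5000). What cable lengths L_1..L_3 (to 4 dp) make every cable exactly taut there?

L_1 = √((0.0000−4.5000)² + (0.0000−3.5000)²) = 5.7009
L_2 = √((0.0000−4.5000)² + (3.0000−3.5000)²) = 4.5277
L_3 = √((4.0000−4.5000)² + (0.0000−3.5000)²) = 3.5355

(5.7009, 4.5277, 3.5355)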